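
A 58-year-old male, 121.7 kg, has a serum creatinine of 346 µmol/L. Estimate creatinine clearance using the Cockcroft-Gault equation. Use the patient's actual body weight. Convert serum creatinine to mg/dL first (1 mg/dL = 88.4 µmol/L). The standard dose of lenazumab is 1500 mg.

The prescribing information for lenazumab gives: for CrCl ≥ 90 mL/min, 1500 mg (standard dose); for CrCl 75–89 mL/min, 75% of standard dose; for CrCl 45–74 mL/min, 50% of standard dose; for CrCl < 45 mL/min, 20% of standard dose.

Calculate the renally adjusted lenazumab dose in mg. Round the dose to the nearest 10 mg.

300 mg

SCr = 346 / 88.4 = 3.914 mg/dL
CrCl = (140 − 58) × 121.7 / (72 × 3.914) = 9979.4 / 281.81 ≈ 35.4 mL/min
CrCl ≈ 35 mL/min → bracket < 45 mL/min.
20% of 1500 mg = 300 mg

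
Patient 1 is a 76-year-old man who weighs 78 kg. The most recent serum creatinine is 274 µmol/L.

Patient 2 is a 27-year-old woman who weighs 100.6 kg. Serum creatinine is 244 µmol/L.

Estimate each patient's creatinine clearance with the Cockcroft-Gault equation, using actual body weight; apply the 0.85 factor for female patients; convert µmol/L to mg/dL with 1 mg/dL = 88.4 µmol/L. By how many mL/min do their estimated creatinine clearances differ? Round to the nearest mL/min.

26 mL/min

Patient 1: SCr = 274 / 88.4 = 3.1 mg/dL
Patient 1: CrCl = (140 − 76) × 78 / (72 × 3.1) = 4992.0 / 223.20 ≈ 22.4 mL/min
Patient 2: SCr = 244 / 88.4 = 2.76 mg/dL
Patient 2: CrCl = (140 − 27) × 100.6 / (72 × 2.76) × 0.85 = 11367.8 / 198.72 × 0.85 ≈ 48.6 mL/min
|22.4 − 48.6| = 26.2 mL/min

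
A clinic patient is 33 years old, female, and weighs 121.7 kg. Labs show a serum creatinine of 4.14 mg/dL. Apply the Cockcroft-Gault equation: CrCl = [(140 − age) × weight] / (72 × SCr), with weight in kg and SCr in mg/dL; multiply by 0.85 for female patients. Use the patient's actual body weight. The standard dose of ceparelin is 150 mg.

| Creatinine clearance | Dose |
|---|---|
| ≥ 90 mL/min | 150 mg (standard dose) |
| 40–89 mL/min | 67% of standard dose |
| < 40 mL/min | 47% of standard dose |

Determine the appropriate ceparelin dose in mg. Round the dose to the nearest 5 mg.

70 mg

CrCl = (140 − 33) × 121.7 / (72 × 4.14) × 0.85 = 13021.9 / 298.08 × 0.85 ≈ 37.1 mL/min
CrCl ≈ 37 mL/min → bracket < 40 mL/min.
47% of 150 mg = 70.5 mg → 70 mg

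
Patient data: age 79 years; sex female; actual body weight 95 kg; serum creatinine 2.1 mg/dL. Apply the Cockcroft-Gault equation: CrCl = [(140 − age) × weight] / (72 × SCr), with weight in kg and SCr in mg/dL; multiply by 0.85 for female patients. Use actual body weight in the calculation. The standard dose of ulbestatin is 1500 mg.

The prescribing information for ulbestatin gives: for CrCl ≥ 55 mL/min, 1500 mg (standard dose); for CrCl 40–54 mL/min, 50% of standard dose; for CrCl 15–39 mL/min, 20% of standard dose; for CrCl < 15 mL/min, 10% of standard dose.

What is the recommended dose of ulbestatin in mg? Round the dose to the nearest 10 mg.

CrCl = (140 − 79) × 95 / (72 × 2.1) × 0.85 = 5795.0 / 151.20 × 0.85 ≈ 32.6 mL/min
CrCl ≈ 33 mL/min → bracket 15–39 mL/min.
20% of 1500 mg = 300 mg

300 mg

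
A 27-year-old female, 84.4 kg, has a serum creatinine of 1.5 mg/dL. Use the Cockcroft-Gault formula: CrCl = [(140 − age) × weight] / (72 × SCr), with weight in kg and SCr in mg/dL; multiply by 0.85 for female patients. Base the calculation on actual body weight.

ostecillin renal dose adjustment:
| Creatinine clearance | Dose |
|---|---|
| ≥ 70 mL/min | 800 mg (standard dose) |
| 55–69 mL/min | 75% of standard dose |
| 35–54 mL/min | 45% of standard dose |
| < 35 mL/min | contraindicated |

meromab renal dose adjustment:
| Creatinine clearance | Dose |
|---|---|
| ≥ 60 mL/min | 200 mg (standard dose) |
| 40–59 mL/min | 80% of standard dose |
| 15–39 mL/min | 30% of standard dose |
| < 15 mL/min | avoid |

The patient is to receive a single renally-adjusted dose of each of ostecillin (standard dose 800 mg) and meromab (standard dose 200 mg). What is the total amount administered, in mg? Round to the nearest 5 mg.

CrCl = (140 − 27) × 84.4 / (72 × 1.5) × 0.85 = 9537.2 / 108.00 × 0.85 ≈ 75.1 mL/min
CrCl ≈ 75 mL/min.
ostecillin: ≥ 70 mL/min → 100% of 800 mg = 800 mg.
meromab: ≥ 60 mL/min → 100% of 200 mg = 200 mg.
Total = 800 + 200 = 1000 mg.

1000 mg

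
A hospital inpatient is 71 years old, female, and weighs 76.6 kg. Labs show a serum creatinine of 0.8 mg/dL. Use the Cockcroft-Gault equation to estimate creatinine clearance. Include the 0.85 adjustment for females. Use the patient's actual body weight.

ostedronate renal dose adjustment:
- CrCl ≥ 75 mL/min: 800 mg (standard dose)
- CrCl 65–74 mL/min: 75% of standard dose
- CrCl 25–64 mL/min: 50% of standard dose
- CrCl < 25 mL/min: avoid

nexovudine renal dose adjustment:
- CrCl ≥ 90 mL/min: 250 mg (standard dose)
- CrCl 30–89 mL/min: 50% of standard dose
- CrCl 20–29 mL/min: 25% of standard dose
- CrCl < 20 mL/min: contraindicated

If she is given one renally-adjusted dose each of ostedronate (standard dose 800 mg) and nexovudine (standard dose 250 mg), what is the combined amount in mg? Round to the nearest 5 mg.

925 mg

CrCl = (140 − 71) × 76.6 / (72 × 0.8) × 0.85 = 5285.4 / 57.60 × 0.85 ≈ 78.0 mL/min
CrCl ≈ 78 mL/min.
ostedronate: ≥ 75 mL/min → 100% of 800 mg = 800 mg.
nexovudine: 30–89 mL/min → 50% of 250 mg = 125 mg.
Total = 800 + 125 = 925 mg.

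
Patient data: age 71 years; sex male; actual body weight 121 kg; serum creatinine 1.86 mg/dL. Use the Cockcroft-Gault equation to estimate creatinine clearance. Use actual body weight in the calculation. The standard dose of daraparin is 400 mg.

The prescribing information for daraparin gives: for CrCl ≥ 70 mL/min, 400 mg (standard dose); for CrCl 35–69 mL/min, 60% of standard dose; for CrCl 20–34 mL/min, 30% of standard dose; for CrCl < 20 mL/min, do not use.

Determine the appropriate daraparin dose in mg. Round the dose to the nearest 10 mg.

CrCl = (140 − 71) × 121 / (72 × 1.86) = 8349.0 / 133.92 ≈ 62.3 mL/min
CrCl ≈ 62 mL/min → bracket 35–69 mL/min.
60% of 400 mg = 240 mg

240 mg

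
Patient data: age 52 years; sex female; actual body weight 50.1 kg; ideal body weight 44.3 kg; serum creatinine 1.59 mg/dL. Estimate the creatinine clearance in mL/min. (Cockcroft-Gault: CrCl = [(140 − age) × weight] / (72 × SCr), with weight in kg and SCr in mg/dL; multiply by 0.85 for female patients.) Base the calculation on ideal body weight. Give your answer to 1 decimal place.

CrCl = (140 − 52) × 44.3 / (72 × 1.59) × 0.85 = 3898.4 / 114.48 × 0.85 ≈ 28.9 mL/min

28.9 mL/min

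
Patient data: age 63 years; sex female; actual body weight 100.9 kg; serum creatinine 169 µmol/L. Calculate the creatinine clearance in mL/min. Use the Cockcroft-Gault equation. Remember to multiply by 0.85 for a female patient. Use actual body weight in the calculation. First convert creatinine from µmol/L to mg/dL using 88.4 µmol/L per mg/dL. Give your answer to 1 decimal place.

48.0 mL/min

SCr = 169 / 88.4 = 1.912 mg/dL
CrCl = (140 − 63) × 100.9 / (72 × 1.912) × 0.85 = 7769.3 / 137.66 × 0.85 ≈ 48.0 mL/min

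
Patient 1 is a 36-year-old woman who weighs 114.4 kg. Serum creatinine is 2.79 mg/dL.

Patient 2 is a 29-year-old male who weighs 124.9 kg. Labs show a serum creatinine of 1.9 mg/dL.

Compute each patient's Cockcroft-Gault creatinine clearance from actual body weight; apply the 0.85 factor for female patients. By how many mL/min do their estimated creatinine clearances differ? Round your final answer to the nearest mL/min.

51 mL/min

Patient 1: CrCl = (140 − 36) × 114.4 / (72 × 2.79) × 0.85 = 11897.6 / 200.88 × 0.85 ≈ 50.3 mL/min
Patient 2: CrCl = (140 − 29) × 124.9 / (72 × 1.9) = 13863.9 / 136.80 ≈ 101.3 mL/min
|50.3 − 101.3| = 51.0 mL/min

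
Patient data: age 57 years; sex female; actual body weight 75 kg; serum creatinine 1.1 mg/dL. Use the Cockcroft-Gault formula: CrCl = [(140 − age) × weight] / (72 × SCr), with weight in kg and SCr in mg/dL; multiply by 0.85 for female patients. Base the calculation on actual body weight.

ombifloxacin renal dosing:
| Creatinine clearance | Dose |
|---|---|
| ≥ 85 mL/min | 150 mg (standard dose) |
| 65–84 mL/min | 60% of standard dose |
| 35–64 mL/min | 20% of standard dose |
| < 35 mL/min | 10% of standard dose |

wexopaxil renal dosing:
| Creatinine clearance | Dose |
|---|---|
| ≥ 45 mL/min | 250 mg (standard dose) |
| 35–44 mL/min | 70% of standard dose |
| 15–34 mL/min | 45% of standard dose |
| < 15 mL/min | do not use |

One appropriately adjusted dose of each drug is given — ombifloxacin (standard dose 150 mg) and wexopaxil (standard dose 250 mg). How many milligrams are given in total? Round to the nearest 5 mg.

CrCl = (140 − 57) × 75 / (72 × 1.1) × 0.85 = 6225.0 / 79.20 × 0.85 ≈ 66.8 mL/min
CrCl ≈ 67 mL/min.
ombifloxacin: 65–84 mL/min → 60% of 150 mg = 90 mg.
wexopaxil: ≥ 45 mL/min → 100% of 250 mg = 250 mg.
Total = 90 + 250 = 340 mg.

340 mg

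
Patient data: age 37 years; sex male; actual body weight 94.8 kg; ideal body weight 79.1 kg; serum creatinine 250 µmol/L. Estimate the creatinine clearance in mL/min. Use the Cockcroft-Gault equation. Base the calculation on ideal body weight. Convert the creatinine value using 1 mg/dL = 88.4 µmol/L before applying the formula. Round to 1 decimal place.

SCr = 250 / 88.4 = 2.828 mg/dL
CrCl = (140 − 37) × 79.1 / (72 × 2.828) = 8147.3 / 203.62 ≈ 40.0 mL/min

40.0 mL/min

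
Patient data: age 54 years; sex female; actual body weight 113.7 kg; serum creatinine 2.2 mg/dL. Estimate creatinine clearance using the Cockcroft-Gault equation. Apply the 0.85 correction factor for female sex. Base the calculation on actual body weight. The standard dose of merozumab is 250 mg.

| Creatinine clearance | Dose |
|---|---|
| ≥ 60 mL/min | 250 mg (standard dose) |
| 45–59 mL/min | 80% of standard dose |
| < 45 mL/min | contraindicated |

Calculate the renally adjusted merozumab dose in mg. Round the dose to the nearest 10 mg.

200 mg

CrCl = (140 − 54) × 113.7 / (72 × 2.2) × 0.85 = 9778.2 / 158.40 × 0.85 ≈ 52.5 mL/min
CrCl ≈ 52 mL/min → bracket 45–59 mL/min.
80% of 250 mg = 200 mg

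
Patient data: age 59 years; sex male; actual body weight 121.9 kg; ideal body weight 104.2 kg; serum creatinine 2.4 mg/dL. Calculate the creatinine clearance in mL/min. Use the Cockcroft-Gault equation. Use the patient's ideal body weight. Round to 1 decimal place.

CrCl = (140 − 59) × 104.2 / (72 × 2.4) = 8440.2 / 172.80 ≈ 48.8 mL/min

48.8 mL/min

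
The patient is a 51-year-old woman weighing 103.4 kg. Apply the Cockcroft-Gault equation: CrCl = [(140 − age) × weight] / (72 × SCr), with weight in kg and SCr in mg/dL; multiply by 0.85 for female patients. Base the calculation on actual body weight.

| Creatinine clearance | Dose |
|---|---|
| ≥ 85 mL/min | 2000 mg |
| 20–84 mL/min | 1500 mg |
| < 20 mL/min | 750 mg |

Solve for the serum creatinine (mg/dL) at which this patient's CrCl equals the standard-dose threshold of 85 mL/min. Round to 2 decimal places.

Standard dose requires CrCl ≥ 85 mL/min.
Set (140 − 51) × 103.4 × 0.85 / (72 × SCr) = 85
SCr = (140 − 51) × 103.4 × 0.85 / (72 × 85) = 1.278 mg/dL

1.28 mg/dL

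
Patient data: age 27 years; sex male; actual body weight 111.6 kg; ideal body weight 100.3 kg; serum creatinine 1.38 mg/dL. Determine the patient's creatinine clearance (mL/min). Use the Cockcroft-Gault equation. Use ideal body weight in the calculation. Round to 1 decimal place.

114.1 mL/min

CrCl = (140 − 27) × 100.3 / (72 × 1.38) = 11333.9 / 99.36 ≈ 114.1 mL/min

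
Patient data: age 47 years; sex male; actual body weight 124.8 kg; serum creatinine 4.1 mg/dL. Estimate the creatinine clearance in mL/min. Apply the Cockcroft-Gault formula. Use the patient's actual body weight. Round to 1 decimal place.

39.3 mL/min

CrCl = (140 − 47) × 124.8 / (72 × 4.1) = 11606.4 / 295.20 ≈ 39.3 mL/min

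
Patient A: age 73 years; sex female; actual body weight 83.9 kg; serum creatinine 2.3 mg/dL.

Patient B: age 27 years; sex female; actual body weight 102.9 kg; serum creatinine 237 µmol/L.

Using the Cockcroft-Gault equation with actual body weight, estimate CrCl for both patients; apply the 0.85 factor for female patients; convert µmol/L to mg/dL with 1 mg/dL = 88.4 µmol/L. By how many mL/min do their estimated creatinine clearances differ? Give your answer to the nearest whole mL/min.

22 mL/min

Patient A: CrCl = (140 − 73) × 83.9 / (72 × 2.3) × 0.85 = 5621.3 / 165.60 × 0.85 ≈ 28.9 mL/min
Patient B: SCr = 237 / 88.4 = 2.681 mg/dL
Patient B: CrCl = (140 − 27) × 102.9 / (72 × 2.681) × 0.85 = 11627.7 / 193.03 × 0.85 ≈ 51.2 mL/min
|28.9 − 51.2| = 22.3 mL/min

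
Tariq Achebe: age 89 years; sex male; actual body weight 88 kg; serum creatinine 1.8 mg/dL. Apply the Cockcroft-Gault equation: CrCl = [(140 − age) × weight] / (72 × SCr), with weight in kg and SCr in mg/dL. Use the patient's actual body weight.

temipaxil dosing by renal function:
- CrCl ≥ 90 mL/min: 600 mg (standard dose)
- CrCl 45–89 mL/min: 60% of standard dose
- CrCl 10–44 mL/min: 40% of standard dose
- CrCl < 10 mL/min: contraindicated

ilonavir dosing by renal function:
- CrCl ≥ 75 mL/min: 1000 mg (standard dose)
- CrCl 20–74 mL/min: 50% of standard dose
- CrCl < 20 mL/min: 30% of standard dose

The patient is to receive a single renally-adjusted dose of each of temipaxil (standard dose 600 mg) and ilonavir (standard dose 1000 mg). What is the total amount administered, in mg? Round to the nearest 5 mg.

CrCl = (140 − 89) × 88 / (72 × 1.8) = 4488.0 / 129.60 ≈ 34.6 mL/min
CrCl ≈ 35 mL/min.
temipaxil: 10–44 mL/min → 40% of 600 mg = 240 mg.
ilonavir: 20–74 mL/min → 50% of 1000 mg = 500 mg.
Total = 240 + 500 = 740 mg.

740 mg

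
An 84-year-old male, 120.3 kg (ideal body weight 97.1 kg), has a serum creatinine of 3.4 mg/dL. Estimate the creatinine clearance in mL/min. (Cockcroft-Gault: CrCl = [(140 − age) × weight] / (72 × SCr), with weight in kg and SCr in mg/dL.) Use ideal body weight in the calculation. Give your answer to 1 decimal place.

22.2 mL/min

CrCl = (140 − 84) × 97.1 / (72 × 3.4) = 5437.6 / 244.80 ≈ 22.2 mL/min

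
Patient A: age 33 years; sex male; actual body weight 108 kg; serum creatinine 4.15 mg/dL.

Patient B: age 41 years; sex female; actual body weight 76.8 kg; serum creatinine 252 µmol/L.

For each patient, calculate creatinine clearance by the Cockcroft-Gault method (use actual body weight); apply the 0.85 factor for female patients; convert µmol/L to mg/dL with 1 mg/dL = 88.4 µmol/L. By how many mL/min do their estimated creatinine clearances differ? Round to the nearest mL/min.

Patient A: CrCl = (140 − 33) × 108 / (72 × 4.15) = 11556.0 / 298.80 ≈ 38.7 mL/min
Patient B: SCr = 252 / 88.4 = 2.851 mg/dL
Patient B: CrCl = (140 − 41) × 76.8 / (72 × 2.851) × 0.85 = 7603.2 / 205.27 × 0.85 ≈ 31.5 mL/min
|38.7 − 31.5| = 7.2 mL/min

7 mL/min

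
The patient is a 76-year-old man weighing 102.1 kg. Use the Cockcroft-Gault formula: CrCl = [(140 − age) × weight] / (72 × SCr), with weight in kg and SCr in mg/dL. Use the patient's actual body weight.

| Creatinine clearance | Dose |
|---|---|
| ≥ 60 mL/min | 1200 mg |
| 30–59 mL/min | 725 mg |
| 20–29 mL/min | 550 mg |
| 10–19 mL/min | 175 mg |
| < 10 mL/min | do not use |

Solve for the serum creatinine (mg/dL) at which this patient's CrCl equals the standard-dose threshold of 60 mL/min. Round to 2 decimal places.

Standard dose requires CrCl ≥ 60 mL/min.
Set (140 − 76) × 102.1 / (72 × SCr) = 60
SCr = (140 − 76) × 102.1 / (72 × 60) = 1.513 mg/dL

1.51 mg/dL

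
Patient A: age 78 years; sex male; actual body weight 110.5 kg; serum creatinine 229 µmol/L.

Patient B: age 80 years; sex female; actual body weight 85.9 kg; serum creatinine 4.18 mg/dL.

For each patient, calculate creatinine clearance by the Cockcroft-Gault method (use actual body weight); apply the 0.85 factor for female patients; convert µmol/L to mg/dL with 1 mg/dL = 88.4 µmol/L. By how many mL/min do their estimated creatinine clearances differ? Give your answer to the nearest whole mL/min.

Patient A: SCr = 229 / 88.4 = 2.59 mg/dL
Patient A: CrCl = (140 − 78) × 110.5 / (72 × 2.59) = 6851.0 / 186.48 ≈ 36.7 mL/min
Patient B: CrCl = (140 − 80) × 85.9 / (72 × 4.18) × 0.85 = 5154.0 / 300.96 × 0.85 ≈ 14.6 mL/min
|36.7 − 14.6| = 22.1 mL/min

22 mL/min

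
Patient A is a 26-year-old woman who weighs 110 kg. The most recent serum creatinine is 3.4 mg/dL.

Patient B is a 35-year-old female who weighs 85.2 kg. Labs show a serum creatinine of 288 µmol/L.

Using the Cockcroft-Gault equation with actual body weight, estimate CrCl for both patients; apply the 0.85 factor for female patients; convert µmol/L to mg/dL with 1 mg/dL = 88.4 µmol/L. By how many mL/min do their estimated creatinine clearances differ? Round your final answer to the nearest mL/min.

Patient A: CrCl = (140 − 26) × 110 / (72 × 3.4) × 0.85 = 12540.0 / 244.80 × 0.85 ≈ 43.5 mL/min
Patient B: SCr = 288 / 88.4 = 3.258 mg/dL
Patient B: CrCl = (140 − 35) × 85.2 / (72 × 3.258) × 0.85 = 8946.0 / 234.58 × 0.85 ≈ 32.4 mL/min
|43.5 − 32.4| = 11.1 mL/min

11 mL/min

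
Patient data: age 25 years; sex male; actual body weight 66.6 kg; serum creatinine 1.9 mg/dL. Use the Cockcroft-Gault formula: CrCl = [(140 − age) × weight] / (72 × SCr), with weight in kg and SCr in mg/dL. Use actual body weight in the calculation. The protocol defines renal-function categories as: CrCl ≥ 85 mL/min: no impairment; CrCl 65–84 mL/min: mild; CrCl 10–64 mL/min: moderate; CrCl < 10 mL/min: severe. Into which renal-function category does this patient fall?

CrCl = (140 − 25) × 66.6 / (72 × 1.9) = 7659.0 / 136.80 ≈ 56.0 mL/min
56 mL/min falls in the 'moderate' range.

moderate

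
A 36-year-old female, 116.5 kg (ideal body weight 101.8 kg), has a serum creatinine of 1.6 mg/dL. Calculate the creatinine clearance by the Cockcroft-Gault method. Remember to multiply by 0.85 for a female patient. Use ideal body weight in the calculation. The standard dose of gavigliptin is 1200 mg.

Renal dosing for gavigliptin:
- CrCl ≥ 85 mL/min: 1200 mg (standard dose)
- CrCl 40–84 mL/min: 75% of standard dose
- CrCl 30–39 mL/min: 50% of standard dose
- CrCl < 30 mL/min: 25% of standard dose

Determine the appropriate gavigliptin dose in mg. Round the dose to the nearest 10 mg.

900 mg

CrCl = (140 − 36) × 101.8 / (72 × 1.6) × 0.85 = 10587.2 / 115.20 × 0.85 ≈ 78.1 mL/min
CrCl ≈ 78 mL/min → bracket 40–84 mL/min.
75% of 1200 mg = 900 mg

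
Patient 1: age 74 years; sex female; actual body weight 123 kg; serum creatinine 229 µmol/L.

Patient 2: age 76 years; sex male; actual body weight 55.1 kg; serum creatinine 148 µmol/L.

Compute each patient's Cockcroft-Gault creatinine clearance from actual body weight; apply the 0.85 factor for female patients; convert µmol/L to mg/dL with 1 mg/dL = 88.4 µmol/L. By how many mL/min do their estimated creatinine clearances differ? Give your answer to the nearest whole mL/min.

Patient 1: SCr = 229 / 88.4 = 2.59 mg/dL
Patient 1: CrCl = (140 − 74) × 123 / (72 × 2.59) × 0.85 = 8118.0 / 186.48 × 0.85 ≈ 37.0 mL/min
Patient 2: SCr = 148 / 88.4 = 1.674 mg/dL
Patient 2: CrCl = (140 − 76) × 55.1 / (72 × 1.674) = 3526.4 / 120.53 ≈ 29.3 mL/min
|37.0 − 29.3| = 7.7 mL/min

8 mL/min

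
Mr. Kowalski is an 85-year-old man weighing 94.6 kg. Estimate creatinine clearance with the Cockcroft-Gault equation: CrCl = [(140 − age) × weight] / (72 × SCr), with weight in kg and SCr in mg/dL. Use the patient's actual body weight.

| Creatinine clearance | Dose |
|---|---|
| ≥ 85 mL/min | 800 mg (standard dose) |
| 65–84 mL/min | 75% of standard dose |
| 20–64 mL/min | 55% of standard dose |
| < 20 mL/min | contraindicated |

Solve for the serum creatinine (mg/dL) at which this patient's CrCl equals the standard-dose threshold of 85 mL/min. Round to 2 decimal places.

0.85 mg/dL

Standard dose requires CrCl ≥ 85 mL/min.
Set (140 − 85) × 94.6 / (72 × SCr) = 85
SCr = (140 − 85) × 94.6 / (72 × 85) = 0.850 mg/dL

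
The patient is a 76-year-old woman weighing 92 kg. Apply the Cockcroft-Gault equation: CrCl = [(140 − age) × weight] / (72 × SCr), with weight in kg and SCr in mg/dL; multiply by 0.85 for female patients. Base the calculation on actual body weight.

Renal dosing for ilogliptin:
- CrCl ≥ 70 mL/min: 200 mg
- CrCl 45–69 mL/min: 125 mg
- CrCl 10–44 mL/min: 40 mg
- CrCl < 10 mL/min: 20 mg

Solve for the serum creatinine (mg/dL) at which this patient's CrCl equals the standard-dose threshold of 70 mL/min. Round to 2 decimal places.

0.99 mg/dL

Standard dose requires CrCl ≥ 70 mL/min.
Set (140 − 76) × 92 × 0.85 / (72 × SCr) = 70
SCr = (140 − 76) × 92 × 0.85 / (72 × 70) = 0.993 mg/dL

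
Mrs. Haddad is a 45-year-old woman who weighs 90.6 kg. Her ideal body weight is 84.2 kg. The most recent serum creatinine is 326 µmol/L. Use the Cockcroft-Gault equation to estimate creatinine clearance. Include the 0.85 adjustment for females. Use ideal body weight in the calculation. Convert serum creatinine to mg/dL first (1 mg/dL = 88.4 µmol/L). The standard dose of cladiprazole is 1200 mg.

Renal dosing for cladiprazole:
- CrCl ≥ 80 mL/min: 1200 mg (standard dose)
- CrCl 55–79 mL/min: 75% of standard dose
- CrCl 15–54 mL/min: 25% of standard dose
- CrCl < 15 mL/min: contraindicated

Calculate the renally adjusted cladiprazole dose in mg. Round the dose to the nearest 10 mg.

300 mg

SCr = 326 / 88.4 = 3.688 mg/dL
CrCl = (140 − 45) × 84.2 / (72 × 3.688) × 0.85 = 7999.0 / 265.54 × 0.85 ≈ 25.6 mL/min
CrCl ≈ 26 mL/min → bracket 15–54 mL/min.
25% of 1200 mg = 300 mg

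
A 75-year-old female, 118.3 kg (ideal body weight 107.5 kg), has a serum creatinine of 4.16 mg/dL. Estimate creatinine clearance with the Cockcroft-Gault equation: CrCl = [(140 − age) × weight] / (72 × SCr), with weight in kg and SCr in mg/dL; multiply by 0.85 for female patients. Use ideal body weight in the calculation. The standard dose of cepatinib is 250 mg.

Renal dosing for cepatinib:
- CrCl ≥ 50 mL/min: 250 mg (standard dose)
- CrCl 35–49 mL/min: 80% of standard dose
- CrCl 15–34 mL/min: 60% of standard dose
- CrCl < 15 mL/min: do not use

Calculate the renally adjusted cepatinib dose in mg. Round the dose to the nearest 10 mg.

150 mg

CrCl = (140 − 75) × 107.5 / (72 × 4.16) × 0.85 = 6987.5 / 299.52 × 0.85 ≈ 19.8 mL/min
CrCl ≈ 20 mL/min → bracket 15–34 mL/min.
60% of 250 mg = 150 mg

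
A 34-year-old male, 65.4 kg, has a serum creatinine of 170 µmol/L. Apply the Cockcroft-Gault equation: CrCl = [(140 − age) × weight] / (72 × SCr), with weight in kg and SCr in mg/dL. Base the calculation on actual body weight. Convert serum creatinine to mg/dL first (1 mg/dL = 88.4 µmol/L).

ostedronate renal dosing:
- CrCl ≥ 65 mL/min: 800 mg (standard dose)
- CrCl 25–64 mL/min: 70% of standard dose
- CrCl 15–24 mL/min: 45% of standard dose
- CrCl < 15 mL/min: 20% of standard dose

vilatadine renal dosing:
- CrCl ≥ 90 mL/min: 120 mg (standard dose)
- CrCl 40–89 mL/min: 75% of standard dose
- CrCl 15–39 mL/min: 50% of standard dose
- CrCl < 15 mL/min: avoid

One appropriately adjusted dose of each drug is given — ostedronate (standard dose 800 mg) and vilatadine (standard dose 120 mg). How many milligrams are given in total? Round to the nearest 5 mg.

SCr = 170 / 88.4 = 1.923 mg/dL
CrCl = (140 − 34) × 65.4 / (72 × 1.923) = 6932.4 / 138.46 ≈ 50.1 mL/min
CrCl ≈ 50 mL/min.
ostedronate: 25–64 mL/min → 70% of 800 mg = 560 mg.
vilatadine: 40–89 mL/min → 75% of 120 mg = 90 mg.
Total = 560 + 90 = 650 mg.

650 mg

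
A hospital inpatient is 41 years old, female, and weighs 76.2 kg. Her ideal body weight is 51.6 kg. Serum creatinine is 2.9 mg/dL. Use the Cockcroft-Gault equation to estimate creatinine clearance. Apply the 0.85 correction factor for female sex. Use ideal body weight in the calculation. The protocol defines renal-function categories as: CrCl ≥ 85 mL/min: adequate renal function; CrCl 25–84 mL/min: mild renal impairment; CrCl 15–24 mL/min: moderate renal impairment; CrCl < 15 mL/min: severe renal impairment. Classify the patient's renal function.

CrCl = (140 − 41) × 51.6 / (72 × 2.9) × 0.85 = 5108.4 / 208.80 × 0.85 ≈ 20.8 mL/min
21 mL/min falls in the 'moderate renal impairment' range.

moderate renal impairment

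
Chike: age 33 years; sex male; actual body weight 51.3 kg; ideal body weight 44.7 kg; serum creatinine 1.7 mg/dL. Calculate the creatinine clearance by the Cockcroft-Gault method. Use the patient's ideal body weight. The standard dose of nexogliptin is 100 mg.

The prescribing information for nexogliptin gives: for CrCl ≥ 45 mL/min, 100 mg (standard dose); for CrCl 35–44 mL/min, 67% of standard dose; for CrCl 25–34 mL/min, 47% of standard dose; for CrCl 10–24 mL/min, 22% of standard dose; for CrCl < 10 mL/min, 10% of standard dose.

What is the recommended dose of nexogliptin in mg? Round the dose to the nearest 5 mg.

CrCl = (140 − 33) × 44.7 / (72 × 1.7) = 4782.9 / 122.40 ≈ 39.1 mL/min
CrCl ≈ 39 mL/min → bracket 35–44 mL/min.
67% of 100 mg = 67 mg → 65 mg

65 mg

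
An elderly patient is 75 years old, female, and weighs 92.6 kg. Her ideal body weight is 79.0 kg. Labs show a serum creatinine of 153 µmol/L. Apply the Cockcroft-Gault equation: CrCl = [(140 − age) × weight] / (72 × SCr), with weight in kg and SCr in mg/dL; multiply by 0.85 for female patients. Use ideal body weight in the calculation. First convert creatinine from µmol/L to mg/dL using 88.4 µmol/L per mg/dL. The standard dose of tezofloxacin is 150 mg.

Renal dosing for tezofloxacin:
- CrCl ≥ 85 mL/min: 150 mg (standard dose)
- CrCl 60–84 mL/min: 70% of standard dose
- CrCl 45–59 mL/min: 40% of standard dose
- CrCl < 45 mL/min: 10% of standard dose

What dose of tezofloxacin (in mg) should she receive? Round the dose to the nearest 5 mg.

SCr = 153 / 88.4 = 1.731 mg/dL
CrCl = (140 − 75) × 79 / (72 × 1.731) × 0.85 = 5135.0 / 124.63 × 0.85 ≈ 35.0 mL/min
CrCl ≈ 35 mL/min → bracket < 45 mL/min.
10% of 150 mg = 15 mg

15 mg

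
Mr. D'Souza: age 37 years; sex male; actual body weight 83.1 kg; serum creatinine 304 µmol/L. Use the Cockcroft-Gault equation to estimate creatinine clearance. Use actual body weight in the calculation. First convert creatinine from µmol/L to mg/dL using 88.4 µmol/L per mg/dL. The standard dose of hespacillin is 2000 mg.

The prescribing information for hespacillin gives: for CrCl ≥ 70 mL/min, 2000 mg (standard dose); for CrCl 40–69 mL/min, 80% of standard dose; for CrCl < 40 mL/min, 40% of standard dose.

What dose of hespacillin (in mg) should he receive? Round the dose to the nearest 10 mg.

800 mg

SCr = 304 / 88.4 = 3.439 mg/dL
CrCl = (140 − 37) × 83.1 / (72 × 3.439) = 8559.3 / 247.61 ≈ 34.6 mL/min
CrCl ≈ 35 mL/min → bracket < 40 mL/min.
40% of 2000 mg = 800 mg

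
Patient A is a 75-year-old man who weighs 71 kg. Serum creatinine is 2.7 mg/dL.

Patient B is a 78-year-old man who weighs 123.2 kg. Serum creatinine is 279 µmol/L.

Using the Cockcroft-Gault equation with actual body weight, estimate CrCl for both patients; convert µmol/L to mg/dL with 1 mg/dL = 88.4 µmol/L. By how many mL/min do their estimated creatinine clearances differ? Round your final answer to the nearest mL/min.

Patient A: CrCl = (140 − 75) × 71 / (72 × 2.7) = 4615.0 / 194.40 ≈ 23.7 mL/min
Patient B: SCr = 279 / 88.4 = 3.156 mg/dL
Patient B: CrCl = (140 − 78) × 123.2 / (72 × 3.156) = 7638.4 / 227.23 ≈ 33.6 mL/min
|23.7 − 33.6| = 9.9 mL/min

10 mL/min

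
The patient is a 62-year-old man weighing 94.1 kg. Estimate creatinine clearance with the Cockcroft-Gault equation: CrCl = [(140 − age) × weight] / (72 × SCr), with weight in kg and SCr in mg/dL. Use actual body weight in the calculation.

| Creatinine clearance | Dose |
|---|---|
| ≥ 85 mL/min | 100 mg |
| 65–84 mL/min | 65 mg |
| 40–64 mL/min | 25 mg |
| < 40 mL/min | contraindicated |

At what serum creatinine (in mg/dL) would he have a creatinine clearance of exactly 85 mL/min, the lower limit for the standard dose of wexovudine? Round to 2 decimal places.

1.20 mg/dL

Standard dose requires CrCl ≥ 85 mL/min.
Set (140 − 62) × 94.1 / (72 × SCr) = 85
SCr = (140 − 62) × 94.1 / (72 × 85) = 1.199 mg/dL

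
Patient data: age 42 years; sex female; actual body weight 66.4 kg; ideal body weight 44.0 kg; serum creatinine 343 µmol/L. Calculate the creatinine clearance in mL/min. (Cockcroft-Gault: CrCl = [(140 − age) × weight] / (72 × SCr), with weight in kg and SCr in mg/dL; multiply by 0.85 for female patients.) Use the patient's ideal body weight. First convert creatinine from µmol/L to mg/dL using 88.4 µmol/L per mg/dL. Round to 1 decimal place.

13.1 mL/min

SCr = 343 / 88.4 = 3.88 mg/dL
CrCl = (140 − 42) × 44 / (72 × 3.88) × 0.85 = 4312.0 / 279.36 × 0.85 ≈ 13.1 mL/min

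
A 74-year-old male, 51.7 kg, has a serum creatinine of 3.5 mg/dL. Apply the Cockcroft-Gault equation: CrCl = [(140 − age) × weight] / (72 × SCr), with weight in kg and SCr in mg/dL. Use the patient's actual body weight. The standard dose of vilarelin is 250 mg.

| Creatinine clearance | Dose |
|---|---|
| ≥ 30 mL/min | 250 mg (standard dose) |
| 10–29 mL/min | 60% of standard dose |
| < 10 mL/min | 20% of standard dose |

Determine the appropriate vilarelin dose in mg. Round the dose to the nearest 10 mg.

150 mg

CrCl = (140 − 74) × 51.7 / (72 × 3.5) = 3412.2 / 252.00 ≈ 13.5 mL/min
CrCl ≈ 14 mL/min → bracket 10–29 mL/min.
60% of 250 mg = 150 mg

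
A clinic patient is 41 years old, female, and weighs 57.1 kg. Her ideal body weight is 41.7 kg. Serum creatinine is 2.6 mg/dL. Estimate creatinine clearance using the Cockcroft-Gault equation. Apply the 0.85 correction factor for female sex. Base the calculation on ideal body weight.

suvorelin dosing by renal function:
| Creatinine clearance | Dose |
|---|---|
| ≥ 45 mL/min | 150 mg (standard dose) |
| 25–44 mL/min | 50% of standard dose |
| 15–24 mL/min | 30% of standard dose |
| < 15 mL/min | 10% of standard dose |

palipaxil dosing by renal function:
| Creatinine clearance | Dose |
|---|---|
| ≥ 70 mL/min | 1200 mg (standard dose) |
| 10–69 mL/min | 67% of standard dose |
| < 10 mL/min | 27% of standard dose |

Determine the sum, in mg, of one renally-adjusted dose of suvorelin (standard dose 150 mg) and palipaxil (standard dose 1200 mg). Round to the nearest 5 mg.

CrCl = (140 − 41) × 41.7 / (72 × 2.6) × 0.85 = 4128.3 / 187.20 × 0.85 ≈ 18.7 mL/min
CrCl ≈ 19 mL/min.
suvorelin: 15–24 mL/min → 30% of 150 mg = 45 mg.
palipaxil: 10–69 mL/min → 67% of 1200 mg = 804 mg.
Total = 45 + 804 = 849 mg.

850 mg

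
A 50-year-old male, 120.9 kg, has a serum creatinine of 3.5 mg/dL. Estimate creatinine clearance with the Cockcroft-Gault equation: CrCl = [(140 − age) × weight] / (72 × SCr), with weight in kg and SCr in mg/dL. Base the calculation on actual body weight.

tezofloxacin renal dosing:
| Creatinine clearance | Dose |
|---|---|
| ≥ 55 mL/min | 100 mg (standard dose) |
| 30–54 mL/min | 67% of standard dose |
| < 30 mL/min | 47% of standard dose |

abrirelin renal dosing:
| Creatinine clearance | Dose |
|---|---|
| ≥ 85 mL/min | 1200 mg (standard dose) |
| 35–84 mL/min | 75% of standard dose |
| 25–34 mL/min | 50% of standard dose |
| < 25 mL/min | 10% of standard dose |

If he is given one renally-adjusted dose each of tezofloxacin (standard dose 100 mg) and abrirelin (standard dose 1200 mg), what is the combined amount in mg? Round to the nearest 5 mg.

965 mg

CrCl = (140 − 50) × 120.9 / (72 × 3.5) = 10881.0 / 252.00 ≈ 43.2 mL/min
CrCl ≈ 43 mL/min.
tezofloxacin: 30–54 mL/min → 67% of 100 mg = 67 mg.
abrirelin: 35–84 mL/min → 75% of 1200 mg = 900 mg.
Total = 67 + 900 = 967 mg.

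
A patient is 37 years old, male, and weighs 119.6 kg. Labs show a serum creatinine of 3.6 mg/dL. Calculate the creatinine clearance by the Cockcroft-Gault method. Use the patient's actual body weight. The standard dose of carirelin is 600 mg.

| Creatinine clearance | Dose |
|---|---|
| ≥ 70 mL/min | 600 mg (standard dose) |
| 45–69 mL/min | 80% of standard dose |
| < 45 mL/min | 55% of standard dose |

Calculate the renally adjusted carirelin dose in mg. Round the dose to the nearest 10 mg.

480 mg

CrCl = (140 − 37) × 119.6 / (72 × 3.6) = 12318.8 / 259.20 ≈ 47.5 mL/min
CrCl ≈ 48 mL/min → bracket 45–69 mL/min.
80% of 600 mg = 480 mg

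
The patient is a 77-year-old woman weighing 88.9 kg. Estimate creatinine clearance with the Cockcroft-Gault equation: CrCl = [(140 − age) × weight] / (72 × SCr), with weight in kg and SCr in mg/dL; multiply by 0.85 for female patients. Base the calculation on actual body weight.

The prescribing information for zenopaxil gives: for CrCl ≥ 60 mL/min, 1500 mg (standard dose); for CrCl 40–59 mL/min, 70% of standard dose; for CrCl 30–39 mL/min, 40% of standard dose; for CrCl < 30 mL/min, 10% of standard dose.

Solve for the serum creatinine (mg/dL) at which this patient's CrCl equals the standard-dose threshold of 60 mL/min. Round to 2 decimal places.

1.10 mg/dL

Standard dose requires CrCl ≥ 60 mL/min.
Set (140 − 77) × 88.9 × 0.85 / (72 × SCr) = 60
SCr = (140 − 77) × 88.9 × 0.85 / (72 × 60) = 1.102 mg/dL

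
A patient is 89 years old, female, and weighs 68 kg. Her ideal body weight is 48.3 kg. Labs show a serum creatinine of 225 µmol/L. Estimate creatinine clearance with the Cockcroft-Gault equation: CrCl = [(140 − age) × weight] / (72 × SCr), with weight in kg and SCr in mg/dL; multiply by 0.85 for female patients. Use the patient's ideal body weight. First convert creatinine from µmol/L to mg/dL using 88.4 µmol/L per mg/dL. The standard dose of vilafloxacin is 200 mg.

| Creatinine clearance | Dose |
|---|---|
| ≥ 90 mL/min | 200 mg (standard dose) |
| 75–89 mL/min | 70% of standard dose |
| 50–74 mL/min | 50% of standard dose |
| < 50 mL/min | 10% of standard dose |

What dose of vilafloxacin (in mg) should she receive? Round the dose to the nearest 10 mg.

SCr = 225 / 88.4 = 2.545 mg/dL
CrCl = (140 − 89) × 48.3 / (72 × 2.545) × 0.85 = 2463.3 / 183.24 × 0.85 ≈ 11.4 mL/min
CrCl ≈ 11 mL/min → bracket < 50 mL/min.
10% of 200 mg = 20 mg

20 mg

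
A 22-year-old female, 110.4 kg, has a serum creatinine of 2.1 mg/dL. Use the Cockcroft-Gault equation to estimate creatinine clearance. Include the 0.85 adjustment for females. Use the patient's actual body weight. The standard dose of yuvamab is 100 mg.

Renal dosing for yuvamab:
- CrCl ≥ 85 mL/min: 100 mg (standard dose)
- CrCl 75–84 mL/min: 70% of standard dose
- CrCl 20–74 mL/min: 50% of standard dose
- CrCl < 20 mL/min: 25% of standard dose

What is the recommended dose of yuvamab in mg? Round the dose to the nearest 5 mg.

50 mg

CrCl = (140 − 22) × 110.4 / (72 × 2.1) × 0.85 = 13027.2 / 151.20 × 0.85 ≈ 73.2 mL/min
CrCl ≈ 73 mL/min → bracket 20–74 mL/min.
50% of 100 mg = 50 mg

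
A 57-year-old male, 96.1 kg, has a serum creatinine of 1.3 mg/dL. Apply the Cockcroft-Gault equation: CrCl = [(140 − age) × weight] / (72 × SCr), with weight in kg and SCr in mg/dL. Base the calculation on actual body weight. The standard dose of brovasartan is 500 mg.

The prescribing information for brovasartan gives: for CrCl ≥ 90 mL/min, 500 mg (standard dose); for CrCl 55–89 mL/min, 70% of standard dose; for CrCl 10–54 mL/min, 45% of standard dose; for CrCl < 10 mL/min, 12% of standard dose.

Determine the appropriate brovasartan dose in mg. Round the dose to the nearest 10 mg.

350 mg

CrCl = (140 − 57) × 96.1 / (72 × 1.3) = 7976.3 / 93.60 ≈ 85.2 mL/min
CrCl ≈ 85 mL/min → bracket 55–89 mL/min.
70% of 500 mg = 350 mg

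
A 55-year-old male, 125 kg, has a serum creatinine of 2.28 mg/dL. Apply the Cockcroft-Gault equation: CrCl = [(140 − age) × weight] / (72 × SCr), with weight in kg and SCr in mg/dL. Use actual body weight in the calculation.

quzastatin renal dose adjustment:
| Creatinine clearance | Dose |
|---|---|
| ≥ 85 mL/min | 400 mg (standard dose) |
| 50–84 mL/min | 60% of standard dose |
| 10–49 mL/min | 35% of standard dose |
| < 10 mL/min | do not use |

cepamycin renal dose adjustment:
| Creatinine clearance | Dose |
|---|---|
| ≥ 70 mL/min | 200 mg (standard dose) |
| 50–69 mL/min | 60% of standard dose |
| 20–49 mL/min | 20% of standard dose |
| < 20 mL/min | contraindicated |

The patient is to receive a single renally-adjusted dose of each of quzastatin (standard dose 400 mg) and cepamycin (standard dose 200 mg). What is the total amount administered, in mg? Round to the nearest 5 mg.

CrCl = (140 − 55) × 125 / (72 × 2.28) = 10625.0 / 164.16 ≈ 64.7 mL/min
CrCl ≈ 65 mL/min.
quzastatin: 50–84 mL/min → 60% of 400 mg = 240 mg.
cepamycin: 50–69 mL/min → 60% of 200 mg = 120 mg.
Total = 240 + 120 = 360 mg.

360 mg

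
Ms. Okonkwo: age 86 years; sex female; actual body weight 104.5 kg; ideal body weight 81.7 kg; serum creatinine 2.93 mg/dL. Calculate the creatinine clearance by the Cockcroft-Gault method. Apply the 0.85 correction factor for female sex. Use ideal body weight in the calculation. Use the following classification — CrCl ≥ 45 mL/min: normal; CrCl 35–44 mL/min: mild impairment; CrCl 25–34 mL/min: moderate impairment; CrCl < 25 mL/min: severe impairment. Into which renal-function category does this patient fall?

severe impairment

CrCl = (140 − 86) × 81.7 / (72 × 2.93) × 0.85 = 4411.8 / 210.96 × 0.85 ≈ 17.8 mL/min
18 mL/min falls in the 'severe impairment' range.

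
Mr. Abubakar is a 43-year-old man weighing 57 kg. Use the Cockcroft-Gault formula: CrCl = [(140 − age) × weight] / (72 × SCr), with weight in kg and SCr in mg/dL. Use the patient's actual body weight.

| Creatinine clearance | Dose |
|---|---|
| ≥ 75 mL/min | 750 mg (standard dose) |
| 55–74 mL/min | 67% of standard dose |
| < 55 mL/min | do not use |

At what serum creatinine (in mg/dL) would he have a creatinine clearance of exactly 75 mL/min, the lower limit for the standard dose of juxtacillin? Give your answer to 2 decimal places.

Standard dose requires CrCl ≥ 75 mL/min.
Set (140 − 43) × 57 / (72 × SCr) = 75
SCr = (140 − 43) × 57 / (72 × 75) = 1.024 mg/dL

1.02 mg/dL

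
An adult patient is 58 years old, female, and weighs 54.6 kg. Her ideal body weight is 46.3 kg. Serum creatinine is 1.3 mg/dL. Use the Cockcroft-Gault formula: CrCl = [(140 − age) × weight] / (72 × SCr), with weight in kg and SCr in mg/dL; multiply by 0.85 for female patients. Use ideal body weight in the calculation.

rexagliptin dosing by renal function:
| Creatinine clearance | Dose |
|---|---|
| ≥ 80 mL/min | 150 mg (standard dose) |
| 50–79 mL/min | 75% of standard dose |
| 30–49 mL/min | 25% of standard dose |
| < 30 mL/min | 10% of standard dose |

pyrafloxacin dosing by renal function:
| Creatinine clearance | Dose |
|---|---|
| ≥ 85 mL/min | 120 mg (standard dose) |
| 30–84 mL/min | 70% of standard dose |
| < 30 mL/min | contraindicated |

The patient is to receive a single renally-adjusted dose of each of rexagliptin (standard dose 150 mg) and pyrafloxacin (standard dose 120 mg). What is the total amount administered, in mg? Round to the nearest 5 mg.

120 mg

CrCl = (140 − 58) × 46.3 / (72 × 1.3) × 0.85 = 3796.6 / 93.60 × 0.85 ≈ 34.5 mL/min
CrCl ≈ 34 mL/min.
rexagliptin: 30–49 mL/min → 25% of 150 mg = 37.5 mg.
pyrafloxacin: 30–84 mL/min → 70% of 120 mg = 84 mg.
Total = 37.5 + 84 = 121.5 mg.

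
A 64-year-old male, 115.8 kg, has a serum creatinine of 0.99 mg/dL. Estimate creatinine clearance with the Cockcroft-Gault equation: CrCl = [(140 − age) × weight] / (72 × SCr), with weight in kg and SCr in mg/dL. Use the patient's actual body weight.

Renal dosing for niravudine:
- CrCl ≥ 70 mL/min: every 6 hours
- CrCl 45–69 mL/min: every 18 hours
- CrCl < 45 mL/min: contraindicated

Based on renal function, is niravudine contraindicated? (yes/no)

no

CrCl = (140 − 64) × 115.8 / (72 × 0.99) = 8800.8 / 71.28 ≈ 123.5 mL/min
CrCl ≈ 123 mL/min, which is ≥ 45 mL/min.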